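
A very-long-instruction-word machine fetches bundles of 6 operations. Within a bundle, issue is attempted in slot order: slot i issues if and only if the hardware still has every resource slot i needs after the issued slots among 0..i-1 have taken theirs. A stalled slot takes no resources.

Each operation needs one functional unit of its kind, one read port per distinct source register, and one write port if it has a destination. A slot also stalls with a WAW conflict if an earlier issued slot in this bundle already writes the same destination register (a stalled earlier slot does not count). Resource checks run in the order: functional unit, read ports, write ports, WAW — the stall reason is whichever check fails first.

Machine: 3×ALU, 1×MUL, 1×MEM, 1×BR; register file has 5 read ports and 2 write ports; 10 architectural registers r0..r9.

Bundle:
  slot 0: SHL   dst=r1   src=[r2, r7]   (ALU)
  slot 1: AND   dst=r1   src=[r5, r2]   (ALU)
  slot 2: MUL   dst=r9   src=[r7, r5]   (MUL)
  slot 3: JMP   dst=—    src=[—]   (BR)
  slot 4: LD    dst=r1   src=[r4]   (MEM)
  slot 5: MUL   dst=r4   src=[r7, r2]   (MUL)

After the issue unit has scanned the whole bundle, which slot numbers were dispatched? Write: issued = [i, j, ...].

issued = [0, 2, 3]

#0 ALU src=r2,r7 dispatched  <A:2 Mu:1 Ld:1 B:1 rd:3 wr:1>
#1 ALU src=r5,r2 held:WAW  <A:2 Mu:1 Ld:1 B:1 rd:3 wr:1>
#2 MUL src=r7,r5 dispatched  <A:2 Mu:0 Ld:1 B:1 rd:1 wr:0>
#3 BR src=- dispatched  <A:2 Mu:0 Ld:1 B:0 rd:1 wr:0>
#4 MEM src=r4 held:WR_PORT  <A:2 Mu:0 Ld:1 B:0 rd:1 wr:0>
#5 MUL src=r7,r2 held:FU  <A:2 Mu:0 Ld:1 B:0 rd:1 wr:0>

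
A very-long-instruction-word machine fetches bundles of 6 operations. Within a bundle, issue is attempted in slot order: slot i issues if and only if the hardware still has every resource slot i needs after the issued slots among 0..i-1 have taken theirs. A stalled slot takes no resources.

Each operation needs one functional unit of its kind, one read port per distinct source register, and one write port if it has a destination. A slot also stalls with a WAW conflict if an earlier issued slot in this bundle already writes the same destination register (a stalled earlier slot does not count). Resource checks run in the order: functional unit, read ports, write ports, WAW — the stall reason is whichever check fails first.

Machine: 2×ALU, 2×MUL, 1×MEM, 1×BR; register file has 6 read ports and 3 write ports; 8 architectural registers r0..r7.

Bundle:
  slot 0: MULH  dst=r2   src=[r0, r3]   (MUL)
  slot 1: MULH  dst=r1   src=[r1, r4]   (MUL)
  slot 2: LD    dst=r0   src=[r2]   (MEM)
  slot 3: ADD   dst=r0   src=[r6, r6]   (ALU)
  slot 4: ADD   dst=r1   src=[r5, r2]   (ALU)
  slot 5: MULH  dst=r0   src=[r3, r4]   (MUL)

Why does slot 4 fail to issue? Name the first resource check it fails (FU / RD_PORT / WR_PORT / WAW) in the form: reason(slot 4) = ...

[0] MUL needs rd=2 wr=1: ok; after: ALU=2 MUL=1 MEM=1 BR=1, R=4, W=2
[1] MUL needs rd=2 wr=1: ok; after: ALU=2 MUL=0 MEM=1 BR=1, R=2, W=1
[2] MEM needs rd=1 wr=1: ok; after: ALU=2 MUL=0 MEM=0 BR=1, R=1, W=0
[3] ALU needs rd=1 wr=1: WR_PORT; after: ALU=2 MUL=0 MEM=0 BR=1, R=1, W=0
[4] ALU needs rd=2 wr=1: RD_PORT; after: ALU=2 MUL=0 MEM=0 BR=1, R=1, W=0
[5] MUL needs rd=2 wr=1: FU; after: ALU=2 MUL=0 MEM=0 BR=1, R=1, W=0

reason(slot 4) = RD_PORT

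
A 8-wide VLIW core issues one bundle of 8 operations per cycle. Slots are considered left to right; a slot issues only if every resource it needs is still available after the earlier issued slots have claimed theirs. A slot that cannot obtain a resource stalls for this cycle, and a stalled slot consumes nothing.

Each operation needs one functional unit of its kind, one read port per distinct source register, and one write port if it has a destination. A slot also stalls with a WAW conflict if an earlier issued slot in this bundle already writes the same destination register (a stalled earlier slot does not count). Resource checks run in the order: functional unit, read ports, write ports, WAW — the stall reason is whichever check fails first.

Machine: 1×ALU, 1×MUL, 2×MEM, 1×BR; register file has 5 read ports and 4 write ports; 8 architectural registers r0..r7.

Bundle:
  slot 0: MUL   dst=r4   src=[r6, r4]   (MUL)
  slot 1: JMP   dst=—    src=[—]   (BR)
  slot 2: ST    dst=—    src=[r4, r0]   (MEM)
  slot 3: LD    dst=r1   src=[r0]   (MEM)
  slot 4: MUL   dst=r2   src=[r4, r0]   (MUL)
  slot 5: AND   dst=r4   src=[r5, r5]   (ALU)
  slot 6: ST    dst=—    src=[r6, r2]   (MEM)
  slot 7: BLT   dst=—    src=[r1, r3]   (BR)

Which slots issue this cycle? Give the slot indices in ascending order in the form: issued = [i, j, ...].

issued = [0, 1, 2, 3]

#0 MUL src=r6,r4 dispatched  <A:1 Mu:0 Ld:2 B:1 rd:3 wr:3>
#1 BR src=- dispatched  <A:1 Mu:0 Ld:2 B:0 rd:3 wr:3>
#2 MEM src=r4,r0 dispatched  <A:1 Mu:0 Ld:1 B:0 rd:1 wr:3>
#3 MEM src=r0 dispatched  <A:1 Mu:0 Ld:0 B:0 rd:0 wr:2>
#4 MUL src=r4,r0 held:FU  <A:1 Mu:0 Ld:0 B:0 rd:0 wr:2>
#5 ALU src=r5,r5 held:RD_PORT  <A:1 Mu:0 Ld:0 B:0 rd:0 wr:2>
#6 MEM src=r6,r2 held:FU  <A:1 Mu:0 Ld:0 B:0 rd:0 wr:2>
#7 BR src=r1,r3 held:FU  <A:1 Mu:0 Ld:0 B:0 rd:0 wr:2>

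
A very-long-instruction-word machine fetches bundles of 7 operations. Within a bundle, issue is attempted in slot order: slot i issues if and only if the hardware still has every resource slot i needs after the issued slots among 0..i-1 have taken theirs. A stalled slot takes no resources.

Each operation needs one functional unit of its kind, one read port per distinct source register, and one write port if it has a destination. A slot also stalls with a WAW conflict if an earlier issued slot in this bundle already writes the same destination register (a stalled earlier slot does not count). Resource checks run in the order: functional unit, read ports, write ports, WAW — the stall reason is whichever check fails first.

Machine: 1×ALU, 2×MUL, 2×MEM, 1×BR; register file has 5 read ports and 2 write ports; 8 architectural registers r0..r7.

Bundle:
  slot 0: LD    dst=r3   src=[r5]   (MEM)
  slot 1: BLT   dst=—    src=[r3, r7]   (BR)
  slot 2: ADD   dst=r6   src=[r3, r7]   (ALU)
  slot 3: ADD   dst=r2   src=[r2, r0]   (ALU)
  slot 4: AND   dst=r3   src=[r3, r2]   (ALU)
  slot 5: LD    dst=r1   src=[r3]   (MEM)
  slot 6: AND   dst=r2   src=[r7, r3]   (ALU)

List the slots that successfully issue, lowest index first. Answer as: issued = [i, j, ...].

(0) want 1×MEM +1rd +1wr — yes → AL1|MU2|ME1|BR1|rd4|wr1
(1) want 1×BR +2rd +0wr — yes → AL1|MU2|ME1|BR0|rd2|wr1
(2) want 1×ALU +2rd +1wr — yes → AL0|MU2|ME1|BR0|rd0|wr0
(3) want 1×ALU +2rd +1wr — FU → AL0|MU2|ME1|BR0|rd0|wr0
(4) want 1×ALU +2rd +1wr — FU → AL0|MU2|ME1|BR0|rd0|wr0
(5) want 1×MEM +1rd +1wr — RD_PORT → AL0|MU2|ME1|BR0|rd0|wr0
(6) want 1×ALU +2rd +1wr — FU → AL0|MU2|ME1|BR0|rd0|wr0

issued = [0, 1, 2]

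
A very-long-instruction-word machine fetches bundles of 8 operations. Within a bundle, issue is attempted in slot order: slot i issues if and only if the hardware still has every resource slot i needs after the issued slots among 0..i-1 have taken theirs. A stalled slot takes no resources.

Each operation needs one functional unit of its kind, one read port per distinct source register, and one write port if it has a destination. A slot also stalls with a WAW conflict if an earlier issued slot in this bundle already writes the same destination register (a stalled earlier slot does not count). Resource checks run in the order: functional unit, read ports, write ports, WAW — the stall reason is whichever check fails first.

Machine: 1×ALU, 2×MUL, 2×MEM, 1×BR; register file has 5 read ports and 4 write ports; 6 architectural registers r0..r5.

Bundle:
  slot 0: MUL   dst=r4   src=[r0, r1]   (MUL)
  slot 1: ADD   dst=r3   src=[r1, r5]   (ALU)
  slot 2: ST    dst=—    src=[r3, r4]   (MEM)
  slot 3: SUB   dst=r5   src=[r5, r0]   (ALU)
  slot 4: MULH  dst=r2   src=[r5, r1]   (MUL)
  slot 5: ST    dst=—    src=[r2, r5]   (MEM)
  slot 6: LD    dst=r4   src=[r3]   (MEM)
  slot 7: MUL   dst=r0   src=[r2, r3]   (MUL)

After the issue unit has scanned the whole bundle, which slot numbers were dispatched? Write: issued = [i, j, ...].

[0] MUL needs rd=2 wr=1: ok; after: ALU=1 MUL=1 MEM=2 BR=1, R=3, W=3
[1] ALU needs rd=2 wr=1: ok; after: ALU=0 MUL=1 MEM=2 BR=1, R=1, W=2
[2] MEM needs rd=2 wr=0: RD_PORT; after: ALU=0 MUL=1 MEM=2 BR=1, R=1, W=2
[3] ALU needs rd=2 wr=1: FU; after: ALU=0 MUL=1 MEM=2 BR=1, R=1, W=2
[4] MUL needs rd=2 wr=1: RD_PORT; after: ALU=0 MUL=1 MEM=2 BR=1, R=1, W=2
[5] MEM needs rd=2 wr=0: RD_PORT; after: ALU=0 MUL=1 MEM=2 BR=1, R=1, W=2
[6] MEM needs rd=1 wr=1: WAW; after: ALU=0 MUL=1 MEM=2 BR=1, R=1, W=2
[7] MUL needs rd=2 wr=1: RD_PORT; after: ALU=0 MUL=1 MEM=2 BR=1, R=1, W=2

issued = [0, 1]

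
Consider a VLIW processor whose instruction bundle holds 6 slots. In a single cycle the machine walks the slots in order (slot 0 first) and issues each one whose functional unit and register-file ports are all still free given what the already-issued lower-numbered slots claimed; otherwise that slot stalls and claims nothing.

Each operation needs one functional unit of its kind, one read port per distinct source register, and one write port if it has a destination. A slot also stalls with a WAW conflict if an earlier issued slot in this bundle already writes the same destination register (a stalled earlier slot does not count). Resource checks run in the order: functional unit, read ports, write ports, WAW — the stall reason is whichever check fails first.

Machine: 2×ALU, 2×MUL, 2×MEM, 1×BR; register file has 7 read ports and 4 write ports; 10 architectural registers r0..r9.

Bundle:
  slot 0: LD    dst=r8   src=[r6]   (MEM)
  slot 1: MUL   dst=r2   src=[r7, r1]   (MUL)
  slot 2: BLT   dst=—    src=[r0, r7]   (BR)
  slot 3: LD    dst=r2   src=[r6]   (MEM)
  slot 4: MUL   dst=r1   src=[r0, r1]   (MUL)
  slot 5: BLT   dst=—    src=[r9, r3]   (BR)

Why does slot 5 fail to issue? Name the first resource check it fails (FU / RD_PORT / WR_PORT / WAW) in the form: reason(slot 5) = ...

(0) want 1×MEM +1rd +1wr — yes → AL2|MU2|ME1|BR1|rd6|wr3
(1) want 1×MUL +2rd +1wr — yes → AL2|MU1|ME1|BR1|rd4|wr2
(2) want 1×BR +2rd +0wr — yes → AL2|MU1|ME1|BR0|rd2|wr2
(3) want 1×MEM +1rd +1wr — WAW → AL2|MU1|ME1|BR0|rd2|wr2
(4) want 1×MUL +2rd +1wr — yes → AL2|MU0|ME1|BR0|rd0|wr1
(5) want 1×BR +2rd +0wr — FU → AL2|MU0|ME1|BR0|rd0|wr1

reason(slot 5) = FU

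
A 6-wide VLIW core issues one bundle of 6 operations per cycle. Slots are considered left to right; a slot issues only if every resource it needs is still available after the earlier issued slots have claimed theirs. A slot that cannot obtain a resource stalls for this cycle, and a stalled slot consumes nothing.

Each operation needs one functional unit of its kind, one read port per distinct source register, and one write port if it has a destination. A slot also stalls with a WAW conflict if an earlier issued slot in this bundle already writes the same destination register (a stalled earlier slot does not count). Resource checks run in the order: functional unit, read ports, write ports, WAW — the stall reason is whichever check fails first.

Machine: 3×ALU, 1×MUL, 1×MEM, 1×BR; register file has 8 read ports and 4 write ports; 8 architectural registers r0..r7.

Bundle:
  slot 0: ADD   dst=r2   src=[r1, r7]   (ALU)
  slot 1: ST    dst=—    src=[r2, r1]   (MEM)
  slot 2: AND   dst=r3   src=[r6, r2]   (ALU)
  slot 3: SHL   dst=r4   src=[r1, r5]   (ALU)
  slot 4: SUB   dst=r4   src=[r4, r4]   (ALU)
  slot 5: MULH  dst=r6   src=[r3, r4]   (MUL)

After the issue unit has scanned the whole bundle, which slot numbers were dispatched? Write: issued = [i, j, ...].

issued = [0, 1, 2, 3]

slot 0 (ALU): ISSUE — free A2,Mu1,Ld1,B1 rp6 wp3
slot 1 (MEM): ISSUE — free A2,Mu1,Ld0,B1 rp4 wp3
slot 2 (ALU): ISSUE — free A1,Mu1,Ld0,B1 rp2 wp2
slot 3 (ALU): ISSUE — free A0,Mu1,Ld0,B1 rp0 wp1
slot 4 (ALU): stall FU — free A0,Mu1,Ld0,B1 rp0 wp1
slot 5 (MUL): stall RD_PORT — free A0,Mu1,Ld0,B1 rp0 wp1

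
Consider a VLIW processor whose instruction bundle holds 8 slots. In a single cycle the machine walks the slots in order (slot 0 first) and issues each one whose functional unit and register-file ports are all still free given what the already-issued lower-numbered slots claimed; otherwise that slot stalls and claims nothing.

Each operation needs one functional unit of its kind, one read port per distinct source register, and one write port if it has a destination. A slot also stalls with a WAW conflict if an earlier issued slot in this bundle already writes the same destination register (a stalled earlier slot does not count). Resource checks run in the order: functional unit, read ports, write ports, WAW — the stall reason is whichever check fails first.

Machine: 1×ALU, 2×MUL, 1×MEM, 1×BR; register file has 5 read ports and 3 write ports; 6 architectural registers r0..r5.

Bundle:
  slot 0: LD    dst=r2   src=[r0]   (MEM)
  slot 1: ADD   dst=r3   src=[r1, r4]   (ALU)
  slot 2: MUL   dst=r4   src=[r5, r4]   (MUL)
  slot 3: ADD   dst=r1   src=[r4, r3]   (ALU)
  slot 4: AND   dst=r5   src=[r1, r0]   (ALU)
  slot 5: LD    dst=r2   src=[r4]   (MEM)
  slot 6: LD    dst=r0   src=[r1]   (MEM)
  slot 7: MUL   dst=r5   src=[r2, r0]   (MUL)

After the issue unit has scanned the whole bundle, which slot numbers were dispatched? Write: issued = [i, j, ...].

issued = [0, 1, 2]

(0) want 1×MEM +1rd +1wr — yes → AL1|MU2|ME0|BR1|rd4|wr2
(1) want 1×ALU +2rd +1wr — yes → AL0|MU2|ME0|BR1|rd2|wr1
(2) want 1×MUL +2rd +1wr — yes → AL0|MU1|ME0|BR1|rd0|wr0
(3) want 1×ALU +2rd +1wr — FU → AL0|MU1|ME0|BR1|rd0|wr0
(4) want 1×ALU +2rd +1wr — FU → AL0|MU1|ME0|BR1|rd0|wr0
(5) want 1×MEM +1rd +1wr — FU → AL0|MU1|ME0|BR1|rd0|wr0
(6) want 1×MEM +1rd +1wr — FU → AL0|MU1|ME0|BR1|rd0|wr0
(7) want 1×MUL +2rd +1wr — RD_PORT → AL0|MU1|ME0|BR1|rd0|wr0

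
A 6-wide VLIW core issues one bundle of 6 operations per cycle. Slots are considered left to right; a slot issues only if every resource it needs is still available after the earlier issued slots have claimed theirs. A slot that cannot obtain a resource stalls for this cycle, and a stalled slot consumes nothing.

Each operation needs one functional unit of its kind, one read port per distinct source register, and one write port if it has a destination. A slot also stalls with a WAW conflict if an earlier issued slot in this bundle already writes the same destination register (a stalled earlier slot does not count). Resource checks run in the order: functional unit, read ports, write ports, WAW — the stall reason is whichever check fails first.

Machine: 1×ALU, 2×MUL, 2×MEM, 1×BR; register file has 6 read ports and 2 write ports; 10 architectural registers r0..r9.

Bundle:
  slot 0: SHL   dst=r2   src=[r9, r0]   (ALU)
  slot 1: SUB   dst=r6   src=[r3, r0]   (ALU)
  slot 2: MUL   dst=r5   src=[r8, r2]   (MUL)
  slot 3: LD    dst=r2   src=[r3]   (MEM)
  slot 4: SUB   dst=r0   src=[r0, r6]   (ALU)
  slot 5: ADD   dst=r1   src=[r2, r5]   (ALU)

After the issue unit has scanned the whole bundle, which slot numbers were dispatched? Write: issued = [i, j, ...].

issued = [0, 2]

  0. ALU→r2 ⇒ go  {0A/2Mu/2Ld/1B | 4r 1w}
  1. ALU→r6 ⇒ no(FU)  {0A/2Mu/2Ld/1B | 4r 1w}
  2. MUL→r5 ⇒ go  {0A/1Mu/2Ld/1B | 2r 0w}
  3. MEM→r2 ⇒ no(WR_PORT)  {0A/1Mu/2Ld/1B | 2r 0w}
  4. ALU→r0 ⇒ no(FU)  {0A/1Mu/2Ld/1B | 2r 0w}
  5. ALU→r1 ⇒ no(FU)  {0A/1Mu/2Ld/1B | 2r 0w}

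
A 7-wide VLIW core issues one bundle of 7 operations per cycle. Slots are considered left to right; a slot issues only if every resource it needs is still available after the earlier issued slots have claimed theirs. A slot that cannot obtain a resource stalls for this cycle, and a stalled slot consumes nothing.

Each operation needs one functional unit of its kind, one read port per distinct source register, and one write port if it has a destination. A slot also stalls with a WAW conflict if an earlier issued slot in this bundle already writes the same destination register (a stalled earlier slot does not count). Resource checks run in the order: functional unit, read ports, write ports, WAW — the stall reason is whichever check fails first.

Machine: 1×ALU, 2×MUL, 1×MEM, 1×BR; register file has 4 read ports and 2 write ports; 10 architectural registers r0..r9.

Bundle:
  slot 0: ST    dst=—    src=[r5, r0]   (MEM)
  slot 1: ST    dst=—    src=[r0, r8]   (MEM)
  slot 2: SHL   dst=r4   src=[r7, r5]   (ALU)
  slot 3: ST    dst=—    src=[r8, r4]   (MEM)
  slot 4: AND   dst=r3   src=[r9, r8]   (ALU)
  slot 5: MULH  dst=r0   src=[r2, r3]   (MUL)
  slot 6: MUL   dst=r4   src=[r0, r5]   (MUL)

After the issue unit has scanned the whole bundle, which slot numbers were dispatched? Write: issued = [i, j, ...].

issued = [0, 2]

slot 0 (MEM): ISSUE — free A1,Mu2,Ld0,B1 rp2 wp2
slot 1 (MEM): stall FU — free A1,Mu2,Ld0,B1 rp2 wp2
slot 2 (ALU): ISSUE — free A0,Mu2,Ld0,B1 rp0 wp1
slot 3 (MEM): stall FU — free A0,Mu2,Ld0,B1 rp0 wp1
slot 4 (ALU): stall FU — free A0,Mu2,Ld0,B1 rp0 wp1
slot 5 (MUL): stall RD_PORT — free A0,Mu2,Ld0,B1 rp0 wp1
slot 6 (MUL): stall RD_PORT — free A0,Mu2,Ld0,B1 rp0 wp1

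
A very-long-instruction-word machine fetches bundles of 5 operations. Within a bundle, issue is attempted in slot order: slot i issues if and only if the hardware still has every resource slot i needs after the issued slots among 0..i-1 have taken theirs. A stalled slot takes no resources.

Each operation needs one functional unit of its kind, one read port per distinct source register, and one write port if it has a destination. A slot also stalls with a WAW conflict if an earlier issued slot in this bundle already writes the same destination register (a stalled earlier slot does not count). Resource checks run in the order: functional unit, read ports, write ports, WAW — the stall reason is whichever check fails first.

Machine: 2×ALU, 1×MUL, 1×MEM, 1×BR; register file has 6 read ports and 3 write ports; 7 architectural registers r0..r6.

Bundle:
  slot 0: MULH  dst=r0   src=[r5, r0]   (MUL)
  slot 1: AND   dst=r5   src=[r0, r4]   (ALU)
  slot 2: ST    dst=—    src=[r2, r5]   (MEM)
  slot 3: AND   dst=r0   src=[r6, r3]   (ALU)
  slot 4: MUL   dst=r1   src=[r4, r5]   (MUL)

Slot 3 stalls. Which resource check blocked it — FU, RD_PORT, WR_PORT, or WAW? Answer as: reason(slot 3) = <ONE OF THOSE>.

reason(slot 3) = RD_PORT

slot 0 (MUL): ISSUE — free A2,Mu0,Ld1,B1 rp4 wp2
slot 1 (ALU): ISSUE — free A1,Mu0,Ld1,B1 rp2 wp1
slot 2 (MEM): ISSUE — free A1,Mu0,Ld0,B1 rp0 wp1
slot 3 (ALU): stall RD_PORT — free A1,Mu0,Ld0,B1 rp0 wp1
slot 4 (MUL): stall FU — free A1,Mu0,Ld0,B1 rp0 wp1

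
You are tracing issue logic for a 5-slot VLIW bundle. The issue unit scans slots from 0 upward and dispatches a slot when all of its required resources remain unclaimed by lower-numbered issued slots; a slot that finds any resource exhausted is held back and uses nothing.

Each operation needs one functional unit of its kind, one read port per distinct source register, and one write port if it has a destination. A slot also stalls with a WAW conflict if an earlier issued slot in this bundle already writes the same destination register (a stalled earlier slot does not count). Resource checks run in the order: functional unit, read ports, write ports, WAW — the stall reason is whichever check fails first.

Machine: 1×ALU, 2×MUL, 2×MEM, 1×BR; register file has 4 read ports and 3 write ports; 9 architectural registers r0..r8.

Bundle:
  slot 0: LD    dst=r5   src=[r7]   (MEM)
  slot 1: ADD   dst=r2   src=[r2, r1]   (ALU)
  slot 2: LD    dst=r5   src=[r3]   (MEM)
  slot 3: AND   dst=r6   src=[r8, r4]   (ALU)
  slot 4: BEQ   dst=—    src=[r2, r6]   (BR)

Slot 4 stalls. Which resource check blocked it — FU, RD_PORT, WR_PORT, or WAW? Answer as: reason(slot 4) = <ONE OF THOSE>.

reason(slot 4) = RD_PORT

(0) want 1×MEM +1rd +1wr — yes → AL1|MU2|ME1|BR1|rd3|wr2
(1) want 1×ALU +2rd +1wr — yes → AL0|MU2|ME1|BR1|rd1|wr1
(2) want 1×MEM +1rd +1wr — WAW → AL0|MU2|ME1|BR1|rd1|wr1
(3) want 1×ALU +2rd +1wr — FU → AL0|MU2|ME1|BR1|rd1|wr1
(4) want 1×BR +2rd +0wr — RD_PORT → AL0|MU2|ME1|BR1|rd1|wr1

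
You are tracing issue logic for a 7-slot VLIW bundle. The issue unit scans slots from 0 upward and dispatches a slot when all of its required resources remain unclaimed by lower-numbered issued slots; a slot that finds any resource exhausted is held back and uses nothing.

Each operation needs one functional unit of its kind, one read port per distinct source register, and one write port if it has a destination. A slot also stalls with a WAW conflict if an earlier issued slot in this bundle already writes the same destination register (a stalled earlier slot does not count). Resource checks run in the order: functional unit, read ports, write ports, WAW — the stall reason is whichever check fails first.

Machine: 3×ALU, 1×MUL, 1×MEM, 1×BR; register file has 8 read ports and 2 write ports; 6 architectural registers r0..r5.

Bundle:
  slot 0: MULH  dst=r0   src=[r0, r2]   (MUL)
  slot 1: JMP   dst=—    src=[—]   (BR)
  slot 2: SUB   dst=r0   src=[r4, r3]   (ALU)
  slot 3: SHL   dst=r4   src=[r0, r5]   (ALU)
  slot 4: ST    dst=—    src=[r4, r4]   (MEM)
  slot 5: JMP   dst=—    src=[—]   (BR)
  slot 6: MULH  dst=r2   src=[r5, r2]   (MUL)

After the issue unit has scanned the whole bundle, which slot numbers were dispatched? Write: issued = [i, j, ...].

(0) want 1×MUL +2rd +1wr — yes → AL3|MU0|ME1|BR1|rd6|wr1
(1) want 1×BR +0rd +0wr — yes → AL3|MU0|ME1|BR0|rd6|wr1
(2) want 1×ALU +2rd +1wr — WAW → AL3|MU0|ME1|BR0|rd6|wr1
(3) want 1×ALU +2rd +1wr — yes → AL2|MU0|ME1|BR0|rd4|wr0
(4) want 1×MEM +1rd +0wr — yes → AL2|MU0|ME0|BR0|rd3|wr0
(5) want 1×BR +0rd +0wr — FU → AL2|MU0|ME0|BR0|rd3|wr0
(6) want 1×MUL +2rd +1wr — FU → AL2|MU0|ME0|BR0|rd3|wr0

issued = [0, 1, 3, 4]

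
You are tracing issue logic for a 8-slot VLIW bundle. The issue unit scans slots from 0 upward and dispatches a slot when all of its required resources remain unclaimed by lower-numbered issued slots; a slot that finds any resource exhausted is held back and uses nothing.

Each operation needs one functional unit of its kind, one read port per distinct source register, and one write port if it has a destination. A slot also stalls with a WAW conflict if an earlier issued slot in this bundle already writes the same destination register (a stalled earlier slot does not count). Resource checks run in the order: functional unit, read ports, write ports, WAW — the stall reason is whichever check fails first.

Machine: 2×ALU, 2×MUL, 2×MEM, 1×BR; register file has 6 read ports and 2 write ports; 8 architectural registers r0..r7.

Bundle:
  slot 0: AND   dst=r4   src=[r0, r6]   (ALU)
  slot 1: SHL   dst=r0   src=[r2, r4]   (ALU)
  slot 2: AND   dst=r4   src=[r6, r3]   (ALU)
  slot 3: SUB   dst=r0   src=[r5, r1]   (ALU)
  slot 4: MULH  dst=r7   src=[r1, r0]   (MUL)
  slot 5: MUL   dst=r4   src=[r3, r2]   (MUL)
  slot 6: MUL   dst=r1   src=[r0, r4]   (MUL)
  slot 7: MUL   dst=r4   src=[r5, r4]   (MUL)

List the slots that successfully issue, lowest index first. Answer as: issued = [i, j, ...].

slot 0 (ALU): ISSUE — free A1,Mu2,Ld2,B1 rp4 wp1
slot 1 (ALU): ISSUE — free A0,Mu2,Ld2,B1 rp2 wp0
slot 2 (ALU): stall FU — free A0,Mu2,Ld2,B1 rp2 wp0
slot 3 (ALU): stall FU — free A0,Mu2,Ld2,B1 rp2 wp0
slot 4 (MUL): stall WR_PORT — free A0,Mu2,Ld2,B1 rp2 wp0
slot 5 (MUL): stall WR_PORT — free A0,Mu2,Ld2,B1 rp2 wp0
slot 6 (MUL): stall WR_PORT — free A0,Mu2,Ld2,B1 rp2 wp0
slot 7 (MUL): stall WR_PORT — free A0,Mu2,Ld2,B1 rp2 wp0

issued = [0, 1]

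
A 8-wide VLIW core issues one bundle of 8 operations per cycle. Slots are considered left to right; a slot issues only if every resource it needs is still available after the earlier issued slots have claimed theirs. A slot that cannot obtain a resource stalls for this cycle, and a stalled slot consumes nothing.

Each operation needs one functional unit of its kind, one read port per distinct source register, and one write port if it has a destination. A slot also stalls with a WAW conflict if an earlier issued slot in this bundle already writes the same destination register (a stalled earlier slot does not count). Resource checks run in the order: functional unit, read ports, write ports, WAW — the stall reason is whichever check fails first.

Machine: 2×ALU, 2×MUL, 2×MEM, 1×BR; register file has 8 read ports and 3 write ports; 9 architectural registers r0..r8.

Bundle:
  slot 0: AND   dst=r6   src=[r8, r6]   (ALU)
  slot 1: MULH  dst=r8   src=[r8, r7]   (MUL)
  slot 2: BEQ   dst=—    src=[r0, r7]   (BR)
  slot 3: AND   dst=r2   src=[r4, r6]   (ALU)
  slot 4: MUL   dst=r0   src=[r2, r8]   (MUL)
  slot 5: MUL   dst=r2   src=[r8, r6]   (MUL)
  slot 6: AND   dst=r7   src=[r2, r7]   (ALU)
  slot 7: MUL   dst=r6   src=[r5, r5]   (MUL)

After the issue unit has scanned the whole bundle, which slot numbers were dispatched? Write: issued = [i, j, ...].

issued = [0, 1, 2, 3]

[0] ALU needs rd=2 wr=1: ok; after: ALU=1 MUL=2 MEM=2 BR=1, R=6, W=2
[1] MUL needs rd=2 wr=1: ok; after: ALU=1 MUL=1 MEM=2 BR=1, R=4, W=1
[2] BR needs rd=2 wr=0: ok; after: ALU=1 MUL=1 MEM=2 BR=0, R=2, W=1
[3] ALU needs rd=2 wr=1: ok; after: ALU=0 MUL=1 MEM=2 BR=0, R=0, W=0
[4] MUL needs rd=2 wr=1: RD_PORT; after: ALU=0 MUL=1 MEM=2 BR=0, R=0, W=0
[5] MUL needs rd=2 wr=1: RD_PORT; after: ALU=0 MUL=1 MEM=2 BR=0, R=0, W=0
[6] ALU needs rd=2 wr=1: FU; after: ALU=0 MUL=1 MEM=2 BR=0, R=0, W=0
[7] MUL needs rd=1 wr=1: RD_PORT; after: ALU=0 MUL=1 MEM=2 BR=0, R=0, W=0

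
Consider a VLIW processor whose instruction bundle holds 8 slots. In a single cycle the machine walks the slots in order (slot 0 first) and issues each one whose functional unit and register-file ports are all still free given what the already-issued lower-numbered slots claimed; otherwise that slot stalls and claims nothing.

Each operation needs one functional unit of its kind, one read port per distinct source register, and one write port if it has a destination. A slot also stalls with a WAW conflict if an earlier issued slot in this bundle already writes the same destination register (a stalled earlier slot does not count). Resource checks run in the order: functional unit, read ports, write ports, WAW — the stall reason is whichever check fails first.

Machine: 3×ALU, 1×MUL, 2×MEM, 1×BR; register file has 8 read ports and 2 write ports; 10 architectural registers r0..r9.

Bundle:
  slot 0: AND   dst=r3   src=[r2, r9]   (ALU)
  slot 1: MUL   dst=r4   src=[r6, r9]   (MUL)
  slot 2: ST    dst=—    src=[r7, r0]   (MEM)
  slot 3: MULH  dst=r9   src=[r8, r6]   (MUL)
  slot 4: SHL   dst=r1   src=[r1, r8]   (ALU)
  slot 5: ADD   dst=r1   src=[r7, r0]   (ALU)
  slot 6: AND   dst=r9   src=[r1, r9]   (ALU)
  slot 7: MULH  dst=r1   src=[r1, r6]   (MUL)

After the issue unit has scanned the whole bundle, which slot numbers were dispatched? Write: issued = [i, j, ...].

[0] ALU needs rd=2 wr=1: ok; after: ALU=2 MUL=1 MEM=2 BR=1, R=6, W=1
[1] MUL needs rd=2 wr=1: ok; after: ALU=2 MUL=0 MEM=2 BR=1, R=4, W=0
[2] MEM needs rd=2 wr=0: ok; after: ALU=2 MUL=0 MEM=1 BR=1, R=2, W=0
[3] MUL needs rd=2 wr=1: FU; after: ALU=2 MUL=0 MEM=1 BR=1, R=2, W=0
[4] ALU needs rd=2 wr=1: WR_PORT; after: ALU=2 MUL=0 MEM=1 BR=1, R=2, W=0
[5] ALU needs rd=2 wr=1: WR_PORT; after: ALU=2 MUL=0 MEM=1 BR=1, R=2, W=0
[6] ALU needs rd=2 wr=1: WR_PORT; after: ALU=2 MUL=0 MEM=1 BR=1, R=2, W=0
[7] MUL needs rd=2 wr=1: FU; after: ALU=2 MUL=0 MEM=1 BR=1, R=2, W=0

issued = [0, 1, 2]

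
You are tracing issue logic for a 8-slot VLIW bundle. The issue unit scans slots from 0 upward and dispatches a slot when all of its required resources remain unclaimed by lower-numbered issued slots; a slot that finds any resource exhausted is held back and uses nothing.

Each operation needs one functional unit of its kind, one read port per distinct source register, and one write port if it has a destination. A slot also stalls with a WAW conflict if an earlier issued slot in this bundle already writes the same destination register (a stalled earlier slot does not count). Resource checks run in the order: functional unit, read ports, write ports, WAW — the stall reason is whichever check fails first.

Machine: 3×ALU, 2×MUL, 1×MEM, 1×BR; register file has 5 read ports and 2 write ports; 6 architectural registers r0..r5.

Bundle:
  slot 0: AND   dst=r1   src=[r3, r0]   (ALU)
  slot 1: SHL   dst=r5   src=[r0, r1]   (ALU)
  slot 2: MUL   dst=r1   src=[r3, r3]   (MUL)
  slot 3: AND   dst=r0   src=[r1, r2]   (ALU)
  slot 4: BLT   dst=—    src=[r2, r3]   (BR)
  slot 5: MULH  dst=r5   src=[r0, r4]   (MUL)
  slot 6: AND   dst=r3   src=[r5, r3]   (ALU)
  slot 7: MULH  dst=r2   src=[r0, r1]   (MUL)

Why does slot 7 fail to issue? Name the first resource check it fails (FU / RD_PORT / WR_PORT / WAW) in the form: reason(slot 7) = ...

  0. ALU→r1 ⇒ go  {2A/2Mu/1Ld/1B | 3r 1w}
  1. ALU→r5 ⇒ go  {1A/2Mu/1Ld/1B | 1r 0w}
  2. MUL→r1 ⇒ no(WR_PORT)  {1A/2Mu/1Ld/1B | 1r 0w}
  3. ALU→r0 ⇒ no(RD_PORT)  {1A/2Mu/1Ld/1B | 1r 0w}
  4. BR ⇒ no(RD_PORT)  {1A/2Mu/1Ld/1B | 1r 0w}
  5. MUL→r5 ⇒ no(RD_PORT)  {1A/2Mu/1Ld/1B | 1r 0w}
  6. ALU→r3 ⇒ no(RD_PORT)  {1A/2Mu/1Ld/1B | 1r 0w}
  7. MUL→r2 ⇒ no(RD_PORT)  {1A/2Mu/1Ld/1B | 1r 0w}

reason(slot 7) = RD_PORT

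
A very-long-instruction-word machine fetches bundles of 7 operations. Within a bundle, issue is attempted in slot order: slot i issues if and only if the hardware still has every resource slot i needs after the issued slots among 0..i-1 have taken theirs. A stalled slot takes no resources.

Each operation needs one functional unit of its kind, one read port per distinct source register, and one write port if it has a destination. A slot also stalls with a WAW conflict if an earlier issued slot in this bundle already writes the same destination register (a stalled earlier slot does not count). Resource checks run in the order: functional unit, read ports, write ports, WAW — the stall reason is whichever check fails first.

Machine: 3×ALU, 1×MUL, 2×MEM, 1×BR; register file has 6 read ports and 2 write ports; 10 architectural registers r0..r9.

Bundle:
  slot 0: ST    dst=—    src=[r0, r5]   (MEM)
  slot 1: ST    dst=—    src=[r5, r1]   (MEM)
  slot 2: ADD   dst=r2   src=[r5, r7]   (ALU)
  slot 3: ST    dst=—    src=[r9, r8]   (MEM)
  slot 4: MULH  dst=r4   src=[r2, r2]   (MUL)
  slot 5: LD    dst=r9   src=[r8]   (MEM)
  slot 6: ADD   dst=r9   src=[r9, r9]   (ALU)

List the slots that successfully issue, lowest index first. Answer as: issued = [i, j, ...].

[0] MEM needs rd=2 wr=0: ok; after: ALU=3 MUL=1 MEM=1 BR=1, R=4, W=2
[1] MEM needs rd=2 wr=0: ok; after: ALU=3 MUL=1 MEM=0 BR=1, R=2, W=2
[2] ALU needs rd=2 wr=1: ok; after: ALU=2 MUL=1 MEM=0 BR=1, R=0, W=1
[3] MEM needs rd=2 wr=0: FU; after: ALU=2 MUL=1 MEM=0 BR=1, R=0, W=1
[4] MUL needs rd=1 wr=1: RD_PORT; after: ALU=2 MUL=1 MEM=0 BR=1, R=0, W=1
[5] MEM needs rd=1 wr=1: FU; after: ALU=2 MUL=1 MEM=0 BR=1, R=0, W=1
[6] ALU needs rd=1 wr=1: RD_PORT; after: ALU=2 MUL=1 MEM=0 BR=1, R=0, W=1

issued = [0, 1, 2]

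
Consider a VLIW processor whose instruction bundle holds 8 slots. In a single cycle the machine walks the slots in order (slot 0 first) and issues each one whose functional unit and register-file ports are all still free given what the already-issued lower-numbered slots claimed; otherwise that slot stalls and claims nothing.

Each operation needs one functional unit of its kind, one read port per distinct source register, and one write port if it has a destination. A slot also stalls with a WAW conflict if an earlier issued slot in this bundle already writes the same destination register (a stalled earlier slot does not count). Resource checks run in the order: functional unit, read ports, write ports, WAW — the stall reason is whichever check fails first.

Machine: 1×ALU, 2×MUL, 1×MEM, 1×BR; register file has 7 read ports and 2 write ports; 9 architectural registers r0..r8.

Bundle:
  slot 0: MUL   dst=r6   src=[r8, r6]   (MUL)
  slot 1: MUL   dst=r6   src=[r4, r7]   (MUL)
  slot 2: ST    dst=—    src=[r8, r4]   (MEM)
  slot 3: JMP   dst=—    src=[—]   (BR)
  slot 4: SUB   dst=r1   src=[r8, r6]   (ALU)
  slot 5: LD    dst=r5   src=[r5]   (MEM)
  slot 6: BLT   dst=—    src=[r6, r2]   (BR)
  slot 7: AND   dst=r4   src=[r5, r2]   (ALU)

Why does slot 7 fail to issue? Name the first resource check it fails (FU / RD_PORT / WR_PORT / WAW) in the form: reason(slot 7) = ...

[0] MUL needs rd=2 wr=1: ok; after: ALU=1 MUL=1 MEM=1 BR=1, R=5, W=1
[1] MUL needs rd=2 wr=1: WAW; after: ALU=1 MUL=1 MEM=1 BR=1, R=5, W=1
[2] MEM needs rd=2 wr=0: ok; after: ALU=1 MUL=1 MEM=0 BR=1, R=3, W=1
[3] BR needs rd=0 wr=0: ok; after: ALU=1 MUL=1 MEM=0 BR=0, R=3, W=1
[4] ALU needs rd=2 wr=1: ok; after: ALU=0 MUL=1 MEM=0 BR=0, R=1, W=0
[5] MEM needs rd=1 wr=1: FU; after: ALU=0 MUL=1 MEM=0 BR=0, R=1, W=0
[6] BR needs rd=2 wr=0: FU; after: ALU=0 MUL=1 MEM=0 BR=0, R=1, W=0
[7] ALU needs rd=2 wr=1: FU; after: ALU=0 MUL=1 MEM=0 BR=0, R=1, W=0

reason(slot 7) = FU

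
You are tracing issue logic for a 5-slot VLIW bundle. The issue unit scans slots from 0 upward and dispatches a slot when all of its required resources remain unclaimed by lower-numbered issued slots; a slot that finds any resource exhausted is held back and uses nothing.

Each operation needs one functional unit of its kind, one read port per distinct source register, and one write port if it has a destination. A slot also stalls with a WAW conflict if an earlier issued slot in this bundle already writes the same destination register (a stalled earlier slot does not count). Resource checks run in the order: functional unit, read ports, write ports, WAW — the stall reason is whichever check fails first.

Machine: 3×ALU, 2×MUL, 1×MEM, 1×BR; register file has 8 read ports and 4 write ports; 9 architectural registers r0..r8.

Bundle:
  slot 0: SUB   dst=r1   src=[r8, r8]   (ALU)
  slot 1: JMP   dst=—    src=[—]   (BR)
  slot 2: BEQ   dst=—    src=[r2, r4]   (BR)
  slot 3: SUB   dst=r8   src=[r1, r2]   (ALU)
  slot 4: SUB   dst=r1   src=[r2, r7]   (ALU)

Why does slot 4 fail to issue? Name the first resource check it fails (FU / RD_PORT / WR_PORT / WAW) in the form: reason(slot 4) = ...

  0. ALU→r1 ⇒ go  {2A/2Mu/1Ld/1B | 7r 3w}
  1. BR ⇒ go  {2A/2Mu/1Ld/0B | 7r 3w}
  2. BR ⇒ no(FU)  {2A/2Mu/1Ld/0B | 7r 3w}
  3. ALU→r8 ⇒ go  {1A/2Mu/1Ld/0B | 5r 2w}
  4. ALU→r1 ⇒ no(WAW)  {1A/2Mu/1Ld/0B | 5r 2w}

reason(slot 4) = WAW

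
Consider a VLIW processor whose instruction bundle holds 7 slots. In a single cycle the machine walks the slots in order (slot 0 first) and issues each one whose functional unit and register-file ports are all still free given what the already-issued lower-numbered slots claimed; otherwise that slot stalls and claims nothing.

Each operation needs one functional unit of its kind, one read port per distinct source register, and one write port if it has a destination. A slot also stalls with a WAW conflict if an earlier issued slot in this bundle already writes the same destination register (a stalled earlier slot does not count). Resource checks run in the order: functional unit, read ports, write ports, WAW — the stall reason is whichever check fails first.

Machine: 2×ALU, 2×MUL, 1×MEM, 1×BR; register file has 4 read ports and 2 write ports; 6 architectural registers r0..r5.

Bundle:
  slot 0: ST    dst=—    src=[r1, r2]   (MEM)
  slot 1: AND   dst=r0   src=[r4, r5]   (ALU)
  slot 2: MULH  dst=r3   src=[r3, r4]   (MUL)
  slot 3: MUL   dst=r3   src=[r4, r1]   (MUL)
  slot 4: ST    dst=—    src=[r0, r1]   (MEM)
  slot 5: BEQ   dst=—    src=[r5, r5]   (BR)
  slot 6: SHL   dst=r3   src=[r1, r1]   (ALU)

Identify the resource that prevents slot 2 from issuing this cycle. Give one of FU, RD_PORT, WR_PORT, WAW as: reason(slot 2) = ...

  0. MEM ⇒ go  {2A/2Mu/0Ld/1B | 2r 2w}
  1. ALU→r0 ⇒ go  {1A/2Mu/0Ld/1B | 0r 1w}
  2. MUL→r3 ⇒ no(RD_PORT)  {1A/2Mu/0Ld/1B | 0r 1w}
  3. MUL→r3 ⇒ no(RD_PORT)  {1A/2Mu/0Ld/1B | 0r 1w}
  4. MEM ⇒ no(FU)  {1A/2Mu/0Ld/1B | 0r 1w}
  5. BR ⇒ no(RD_PORT)  {1A/2Mu/0Ld/1B | 0r 1w}
  6. ALU→r3 ⇒ no(RD_PORT)  {1A/2Mu/0Ld/1B | 0r 1w}

reason(slot 2) = RD_PORT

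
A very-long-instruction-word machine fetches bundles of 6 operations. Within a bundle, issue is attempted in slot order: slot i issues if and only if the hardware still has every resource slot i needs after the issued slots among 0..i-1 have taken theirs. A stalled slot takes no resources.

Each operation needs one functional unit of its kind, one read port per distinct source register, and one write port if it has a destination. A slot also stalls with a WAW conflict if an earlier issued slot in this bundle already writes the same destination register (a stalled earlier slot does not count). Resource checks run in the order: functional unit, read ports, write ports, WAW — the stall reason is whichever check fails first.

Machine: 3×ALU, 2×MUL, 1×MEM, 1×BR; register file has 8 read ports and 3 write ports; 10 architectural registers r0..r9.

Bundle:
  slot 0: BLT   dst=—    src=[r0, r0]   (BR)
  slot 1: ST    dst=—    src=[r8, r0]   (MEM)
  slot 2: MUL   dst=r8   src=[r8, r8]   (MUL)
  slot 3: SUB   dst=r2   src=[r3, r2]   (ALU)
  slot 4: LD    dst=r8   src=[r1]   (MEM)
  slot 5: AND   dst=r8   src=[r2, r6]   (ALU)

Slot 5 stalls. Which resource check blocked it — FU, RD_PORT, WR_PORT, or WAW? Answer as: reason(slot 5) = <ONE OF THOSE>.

  0. BR ⇒ go  {3A/2Mu/1Ld/0B | 7r 3w}
  1. MEM ⇒ go  {3A/2Mu/0Ld/0B | 5r 3w}
  2. MUL→r8 ⇒ go  {3A/1Mu/0Ld/0B | 4r 2w}
  3. ALU→r2 ⇒ go  {2A/1Mu/0Ld/0B | 2r 1w}
  4. MEM→r8 ⇒ no(FU)  {2A/1Mu/0Ld/0B | 2r 1w}
  5. ALU→r8 ⇒ no(WAW)  {2A/1Mu/0Ld/0B | 2r 1w}

reason(slot 5) = WAW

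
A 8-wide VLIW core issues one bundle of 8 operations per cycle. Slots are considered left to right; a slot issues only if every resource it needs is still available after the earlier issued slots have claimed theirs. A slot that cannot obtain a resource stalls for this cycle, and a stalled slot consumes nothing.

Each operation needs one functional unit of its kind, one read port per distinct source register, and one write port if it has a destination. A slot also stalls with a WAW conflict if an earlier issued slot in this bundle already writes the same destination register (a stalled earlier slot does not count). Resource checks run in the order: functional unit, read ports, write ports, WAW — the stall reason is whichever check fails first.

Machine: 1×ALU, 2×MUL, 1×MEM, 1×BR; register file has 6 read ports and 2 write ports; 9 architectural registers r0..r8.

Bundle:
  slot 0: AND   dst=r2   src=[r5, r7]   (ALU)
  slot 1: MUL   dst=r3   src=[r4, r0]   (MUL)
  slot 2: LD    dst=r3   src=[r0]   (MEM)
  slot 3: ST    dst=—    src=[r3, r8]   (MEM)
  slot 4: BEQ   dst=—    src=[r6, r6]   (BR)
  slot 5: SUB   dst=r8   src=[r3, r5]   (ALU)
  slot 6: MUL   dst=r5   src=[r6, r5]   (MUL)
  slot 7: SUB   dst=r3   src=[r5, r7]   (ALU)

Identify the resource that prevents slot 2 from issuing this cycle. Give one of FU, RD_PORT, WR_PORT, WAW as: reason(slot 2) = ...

reason(slot 2) = WR_PORT

(0) want 1×ALU +2rd +1wr — yes → AL0|MU2|ME1|BR1|rd4|wr1
(1) want 1×MUL +2rd +1wr — yes → AL0|MU1|ME1|BR1|rd2|wr0
(2) want 1×MEM +1rd +1wr — WR_PORT → AL0|MU1|ME1|BR1|rd2|wr0
(3) want 1×MEM +2rd +0wr — yes → AL0|MU1|ME0|BR1|rd0|wr0
(4) want 1×BR +1rd +0wr — RD_PORT → AL0|MU1|ME0|BR1|rd0|wr0
(5) want 1×ALU +2rd +1wr — FU → AL0|MU1|ME0|BR1|rd0|wr0
(6) want 1×MUL +2rd +1wr — RD_PORT → AL0|MU1|ME0|BR1|rd0|wr0
(7) want 1×ALU +2rd +1wr — FU → AL0|MU1|ME0|BR1|rd0|wr0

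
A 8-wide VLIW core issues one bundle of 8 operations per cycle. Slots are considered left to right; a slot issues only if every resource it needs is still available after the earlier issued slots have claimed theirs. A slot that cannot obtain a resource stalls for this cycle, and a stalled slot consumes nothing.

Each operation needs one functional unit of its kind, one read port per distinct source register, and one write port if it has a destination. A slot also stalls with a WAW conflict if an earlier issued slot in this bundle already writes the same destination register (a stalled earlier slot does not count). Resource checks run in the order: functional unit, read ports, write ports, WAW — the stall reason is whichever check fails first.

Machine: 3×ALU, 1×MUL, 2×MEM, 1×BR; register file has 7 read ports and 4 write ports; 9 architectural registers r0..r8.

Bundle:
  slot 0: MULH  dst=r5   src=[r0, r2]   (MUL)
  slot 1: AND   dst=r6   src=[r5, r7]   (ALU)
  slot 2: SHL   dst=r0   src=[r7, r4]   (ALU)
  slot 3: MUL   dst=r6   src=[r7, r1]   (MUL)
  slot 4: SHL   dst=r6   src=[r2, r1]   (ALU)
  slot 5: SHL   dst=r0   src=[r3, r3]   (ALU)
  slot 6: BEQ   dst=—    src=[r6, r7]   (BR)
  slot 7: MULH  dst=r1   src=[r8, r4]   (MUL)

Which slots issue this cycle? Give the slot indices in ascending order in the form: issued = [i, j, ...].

issued = [0, 1, 2]

#0 MUL src=r0,r2 dispatched  <A:3 Mu:0 Ld:2 B:1 rd:5 wr:3>
#1 ALU src=r5,r7 dispatched  <A:2 Mu:0 Ld:2 B:1 rd:3 wr:2>
#2 ALU src=r7,r4 dispatched  <A:1 Mu:0 Ld:2 B:1 rd:1 wr:1>
#3 MUL src=r7,r1 held:FU  <A:1 Mu:0 Ld:2 B:1 rd:1 wr:1>
#4 ALU src=r2,r1 held:RD_PORT  <A:1 Mu:0 Ld:2 B:1 rd:1 wr:1>
#5 ALU src=r3,r3 held:WAW  <A:1 Mu:0 Ld:2 B:1 rd:1 wr:1>
#6 BR src=r6,r7 held:RD_PORT  <A:1 Mu:0 Ld:2 B:1 rd:1 wr:1>
#7 MUL src=r8,r4 held:FU  <A:1 Mu:0 Ld:2 B:1 rd:1 wr:1>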